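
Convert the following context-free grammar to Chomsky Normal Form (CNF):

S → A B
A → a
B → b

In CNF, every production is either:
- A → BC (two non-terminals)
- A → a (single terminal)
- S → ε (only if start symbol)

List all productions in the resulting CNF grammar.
The grammar has no ε-productions or unit productions to eliminate.
S → A B is already in CNF (two non-terminals) – keep it.
A → a is already in CNF (single terminal) – keep it.
B → b is already in CNF (single terminal) – keep it.
Resulting CNF grammar (3 productions): A → a; B → b; S → A B

Final answer: A → a; B → b; S → A B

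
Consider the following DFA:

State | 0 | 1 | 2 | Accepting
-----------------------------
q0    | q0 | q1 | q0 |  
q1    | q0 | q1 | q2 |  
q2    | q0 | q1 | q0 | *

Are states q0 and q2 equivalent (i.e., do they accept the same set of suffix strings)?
Try the suffix ε (the empty string).
From q0: q0 — not accepting.
From q2: q2 — accepting.
The two states disagree on this suffix, so they are not equivalent.

Final answer: No. Distinguishing string: ε (the empty string) - accepted from q2 but not from q0.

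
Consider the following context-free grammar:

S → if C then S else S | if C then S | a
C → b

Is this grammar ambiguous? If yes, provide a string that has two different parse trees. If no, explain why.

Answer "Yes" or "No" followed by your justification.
The 'dangling else' can attach to either if. Two leftmost derivations of  if b then if b then a else a:
  (1) S ⇒ if C then S else S ⇒ if b then S else S ⇒ if b then if C then S else S ⇒ if b then if b then S else S ⇒ if b then if b then a else S ⇒ if b then if b then a else a   (else belongs to the outer if)
  (2) S ⇒ if C then S ⇒ if b then S ⇒ if b then if C then S else S ⇒ if b then if b then S else S ⇒ if b then if b then a else S ⇒ if b then if b then a else a   (else belongs to the inner if)
Two distinct parse trees for the same string, so the grammar is ambiguous.

Final answer: Yes - the string 'if b then if b then a else a' has two distinct leftmost derivations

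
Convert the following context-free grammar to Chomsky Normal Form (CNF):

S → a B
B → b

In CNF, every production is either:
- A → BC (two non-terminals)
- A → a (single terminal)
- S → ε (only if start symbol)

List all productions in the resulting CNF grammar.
The grammar has no ε-productions or unit productions to eliminate.
S → a B has terminal a in a right-hand side of length ≥ 2: introduce T_a → a and use T_a in place of a.
B → b is already in CNF (single terminal) – keep it.
S → a B becomes S → T_a B.
Resulting CNF grammar (3 productions): T_a → a; B → b; S → T_a B

Final answer: T_a → a; B → b; S → T_a B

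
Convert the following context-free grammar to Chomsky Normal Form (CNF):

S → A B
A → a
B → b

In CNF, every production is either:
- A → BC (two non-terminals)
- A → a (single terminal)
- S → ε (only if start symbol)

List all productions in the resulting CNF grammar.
The grammar has no ε-productions or unit productions to eliminate.
S → A B is already in CNF (two non-terminals) – keep it.
A → a is already in CNF (single terminal) – keep it.
B → b is already in CNF (single terminal) – keep it.
Resulting CNF grammar (3 productions): A → a; B → b; S → A B

Final answer: A → a; B → b; S → A B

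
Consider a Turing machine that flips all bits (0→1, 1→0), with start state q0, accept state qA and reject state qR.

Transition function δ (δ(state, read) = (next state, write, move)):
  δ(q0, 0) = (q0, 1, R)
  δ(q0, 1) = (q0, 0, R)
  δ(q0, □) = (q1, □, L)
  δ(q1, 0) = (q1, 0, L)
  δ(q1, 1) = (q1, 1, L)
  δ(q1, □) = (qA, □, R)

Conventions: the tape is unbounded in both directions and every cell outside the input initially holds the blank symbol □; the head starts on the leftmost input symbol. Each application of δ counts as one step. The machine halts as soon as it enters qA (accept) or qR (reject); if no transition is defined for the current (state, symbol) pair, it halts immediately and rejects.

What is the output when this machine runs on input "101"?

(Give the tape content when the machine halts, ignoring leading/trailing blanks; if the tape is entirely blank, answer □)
Step 0: [q0]101 (head at position 0)
Step 1: δ(q0, 1) = (q0, 0, R)  ⊢  0[q0]01 (head at position 1)
Step 2: δ(q0, 0) = (q0, 1, R)  ⊢  01[q0]1 (head at position 2)
Step 3: δ(q0, 1) = (q0, 0, R)  ⊢  010[q0]□ (head at position 3)
Step 4: δ(q0, □) = (q1, □, L)  ⊢  01[q1]0□ (head at position 2)
Step 5: δ(q1, 0) = (q1, 0, L)  ⊢  0[q1]10□ (head at position 1)
Step 6: δ(q1, 1) = (q1, 1, L)  ⊢  [q1]010□ (head at position 0)
Step 7: δ(q1, 0) = (q1, 0, L)  ⊢  [q1]□010□ (head at position -1)
Step 8: δ(q1, □) = (qA, □, R)  ⊢  □[qA]010□ (head at position 0)
The machine is in qA, so it halts and accepts.
Tape content when halted (ignoring surrounding blanks): 010

Final answer: Output: 010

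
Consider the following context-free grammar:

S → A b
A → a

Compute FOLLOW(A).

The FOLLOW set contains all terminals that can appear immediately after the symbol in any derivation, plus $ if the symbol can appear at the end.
A occurs only in S → A b, where it is immediately followed by the terminal b. So FOLLOW(A) = {b}.

Final answer: {b}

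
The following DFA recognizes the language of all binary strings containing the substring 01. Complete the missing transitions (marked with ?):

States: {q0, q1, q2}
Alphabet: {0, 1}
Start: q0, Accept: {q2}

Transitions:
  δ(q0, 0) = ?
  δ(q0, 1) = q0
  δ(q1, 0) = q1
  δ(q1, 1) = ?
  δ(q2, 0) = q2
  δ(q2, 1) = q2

What each state remembers (consistent with the given transitions and accept states):
  q0: 01 not seen yet and the last symbol was not 0
  q1: 01 not seen yet and the last symbol was 0
  q2: the substring 01 has already been seen
Filling in the missing entries:
  δ(q0, 0): in q0 (01 not seen yet and the last symbol was not 0), after reading 0 we have: 01 not seen yet and the last symbol was 0 → q1
  δ(q1, 1): in q1 (01 not seen yet and the last symbol was 0), after reading 1 we have: the substring 01 has already been seen → q2

Final answer: δ(q0, 0) = q1; δ(q1, 1) = q2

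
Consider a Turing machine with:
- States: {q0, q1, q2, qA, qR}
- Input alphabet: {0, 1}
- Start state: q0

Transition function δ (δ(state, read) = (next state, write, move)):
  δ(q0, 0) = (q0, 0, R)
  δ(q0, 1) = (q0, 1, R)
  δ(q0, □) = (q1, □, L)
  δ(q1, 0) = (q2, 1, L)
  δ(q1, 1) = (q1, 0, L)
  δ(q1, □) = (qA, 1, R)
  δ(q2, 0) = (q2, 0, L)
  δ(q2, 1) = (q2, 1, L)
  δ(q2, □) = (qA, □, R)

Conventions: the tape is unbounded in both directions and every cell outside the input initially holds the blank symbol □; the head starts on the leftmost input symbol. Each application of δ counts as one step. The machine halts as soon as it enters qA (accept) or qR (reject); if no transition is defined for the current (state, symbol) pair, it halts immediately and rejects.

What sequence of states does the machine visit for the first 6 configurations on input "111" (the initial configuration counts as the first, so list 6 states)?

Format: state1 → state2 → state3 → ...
Step 0: [q0]111 (head at position 0)
Step 1: δ(q0, 1) = (q0, 1, R)  ⊢  1[q0]11 (head at position 1)
Step 2: δ(q0, 1) = (q0, 1, R)  ⊢  11[q0]1 (head at position 2)
Step 3: δ(q0, 1) = (q0, 1, R)  ⊢  111[q0]□ (head at position 3)
Step 4: δ(q0, □) = (q1, □, L)  ⊢  11[q1]1□ (head at position 2)
Step 5: δ(q1, 1) = (q1, 0, L)  ⊢  1[q1]10□ (head at position 1)
Reading off the states of these 6 configurations: q0 → q0 → q0 → q0 → q1 → q1

Final answer: q0 → q0 → q0 → q0 → q1 → q1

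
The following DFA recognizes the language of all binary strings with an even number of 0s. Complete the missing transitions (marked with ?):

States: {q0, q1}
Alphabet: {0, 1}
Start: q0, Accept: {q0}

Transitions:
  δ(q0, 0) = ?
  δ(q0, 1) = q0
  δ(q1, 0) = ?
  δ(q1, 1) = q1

What each state remembers (consistent with the given transitions and accept states):
  q0: an even number of 0s has been read so far
  q1: an odd number of 0s has been read so far
Filling in the missing entries:
  δ(q0, 0): in q0 (an even number of 0s has been read so far), after reading 0 we have: an odd number of 0s has been read so far → q1
  δ(q1, 0): in q1 (an odd number of 0s has been read so far), after reading 0 we have: an even number of 0s has been read so far → q0

Final answer: δ(q0, 0) = q1; δ(q1, 0) = q0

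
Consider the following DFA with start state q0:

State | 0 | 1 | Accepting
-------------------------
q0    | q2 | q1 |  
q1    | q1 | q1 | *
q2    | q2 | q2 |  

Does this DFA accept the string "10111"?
Start in q0.
Read '1': q0 → q1
Read '0': q1 → q1
Read '1': q1 → q1
Read '1': q1 → q1
Read '1': q1 → q1
Final state q1 is accepting, so the string is accepted.

Final answer: Yes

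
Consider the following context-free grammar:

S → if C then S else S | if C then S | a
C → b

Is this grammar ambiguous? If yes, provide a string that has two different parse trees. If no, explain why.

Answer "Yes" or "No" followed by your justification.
The 'dangling else' can attach to either if. Two leftmost derivations of  if b then if b then a else a:
  (1) S ⇒ if C then S else S ⇒ if b then S else S ⇒ if b then if C then S else S ⇒ if b then if b then S else S ⇒ if b then if b then a else S ⇒ if b then if b then a else a   (else belongs to the outer if)
  (2) S ⇒ if C then S ⇒ if b then S ⇒ if b then if C then S else S ⇒ if b then if b then S else S ⇒ if b then if b then a else S ⇒ if b then if b then a else a   (else belongs to the inner if)
Two distinct parse trees for the same string, so the grammar is ambiguous.

Final answer: Yes - the string 'if b then if b then a else a' has two distinct leftmost derivations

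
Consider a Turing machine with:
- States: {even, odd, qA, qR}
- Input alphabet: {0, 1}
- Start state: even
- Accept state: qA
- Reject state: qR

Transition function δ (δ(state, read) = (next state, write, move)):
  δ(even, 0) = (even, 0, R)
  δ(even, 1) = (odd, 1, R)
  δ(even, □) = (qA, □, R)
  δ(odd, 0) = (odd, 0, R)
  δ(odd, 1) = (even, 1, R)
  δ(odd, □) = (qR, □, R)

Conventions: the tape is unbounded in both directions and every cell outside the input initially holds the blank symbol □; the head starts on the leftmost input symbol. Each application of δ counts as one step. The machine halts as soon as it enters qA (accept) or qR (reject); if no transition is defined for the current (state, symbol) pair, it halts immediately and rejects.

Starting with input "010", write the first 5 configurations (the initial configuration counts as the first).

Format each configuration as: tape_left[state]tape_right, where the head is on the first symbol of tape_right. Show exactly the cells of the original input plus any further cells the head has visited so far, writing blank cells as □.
Step 0: [even]010 (head at position 0)
Step 1: δ(even, 0) = (even, 0, R)  ⊢  0[even]10 (head at position 1)
Step 2: δ(even, 1) = (odd, 1, R)  ⊢  01[odd]0 (head at position 2)
Step 3: δ(odd, 0) = (odd, 0, R)  ⊢  010[odd]□ (head at position 3)
Step 4: δ(odd, □) = (qR, □, R)  ⊢  010□[qR]□ (head at position 4)

Final answer: [even]010 ⊢ 0[even]10 ⊢ 01[odd]0 ⊢ 010[odd]□ ⊢ 010□[qR]□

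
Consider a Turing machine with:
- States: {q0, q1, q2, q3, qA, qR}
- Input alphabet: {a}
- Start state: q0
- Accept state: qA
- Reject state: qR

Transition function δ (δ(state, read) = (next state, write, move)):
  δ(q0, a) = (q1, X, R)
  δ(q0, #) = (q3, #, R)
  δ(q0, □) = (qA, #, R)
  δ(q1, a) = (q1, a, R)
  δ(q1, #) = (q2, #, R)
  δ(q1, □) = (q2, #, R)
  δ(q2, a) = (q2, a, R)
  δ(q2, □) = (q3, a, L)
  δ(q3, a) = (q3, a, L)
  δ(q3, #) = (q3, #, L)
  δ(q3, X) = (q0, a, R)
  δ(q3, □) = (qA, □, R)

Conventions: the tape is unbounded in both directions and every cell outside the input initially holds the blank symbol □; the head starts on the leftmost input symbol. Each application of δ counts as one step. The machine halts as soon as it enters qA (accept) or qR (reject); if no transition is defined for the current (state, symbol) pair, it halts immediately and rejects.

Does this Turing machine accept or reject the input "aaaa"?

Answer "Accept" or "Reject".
Trace (configuration after each step, as tape_left[state]tape_right with head position):
Step 0: [q0]aaaa (head at position 0)
Step 1: X[q1]aaa (head 1)
Step 2: Xa[q1]aa (head 2)
Step 3: Xaa[q1]a (head 3)
Step 4: Xaaa[q1]□ (head 4)
Step 5: Xaaa#[q2]□ (head 5)
Step 6: Xaaa[q3]#a (head 4)
Step 7: Xaa[q3]a#a (head 3)
Step 8: Xa[q3]aa#a (head 2)
Step 9: X[q3]aaa#a (head 1)
Step 10: [q3]Xaaa#a (head 0)
Step 11: a[q0]aaa#a (head 1)
Step 12: aX[q1]aa#a (head 2)
Step 13: aXa[q1]a#a (head 3)
Step 14: aXaa[q1]#a (head 4)
Step 15: aXaa#[q2]a (head 5)
Step 16: aXaa#a[q2]□ (head 6)
Step 17: aXaa#[q3]aa (head 5)
Step 18: aXaa[q3]#aa (head 4)
Step 19: aXa[q3]a#aa (head 3)
Step 20: aX[q3]aa#aa (head 2)
Step 21: a[q3]Xaa#aa (head 1)
Step 22: aa[q0]aa#aa (head 2)
Step 23: aaX[q1]a#aa (head 3)
Step 24: aaXa[q1]#aa (head 4)
Step 25: aaXa#[q2]aa (head 5)
Step 26: aaXa#a[q2]a (head 6)
Step 27: aaXa#aa[q2]□ (head 7)
Step 28: aaXa#a[q3]aa (head 6)
Step 29: aaXa#[q3]aaa (head 5)
Step 30: aaXa[q3]#aaa (head 4)
Step 31: aaX[q3]a#aaa (head 3)
Step 32: aa[q3]Xa#aaa (head 2)
Step 33: aaa[q0]a#aaa (head 3)
Step 34: aaaX[q1]#aaa (head 4)
Step 35: aaaX#[q2]aaa (head 5)
Step 36: aaaX#a[q2]aa (head 6)
Step 37: aaaX#aa[q2]a (head 7)
Step 38: aaaX#aaa[q2]□ (head 8)
Step 39: aaaX#aa[q3]aa (head 7)
Step 40: aaaX#a[q3]aaa (head 6)
Step 41: aaaX#[q3]aaaa (head 5)
Step 42: aaaX[q3]#aaaa (head 4)
Step 43: aaa[q3]X#aaaa (head 3)
Step 44: aaaa[q0]#aaaa (head 4)
Step 45: aaaa#[q3]aaaa (head 5)
Step 46: aaaa[q3]#aaaa (head 4)
Step 47: aaa[q3]a#aaaa (head 3)
Step 48: aa[q3]aa#aaaa (head 2)
Step 49: a[q3]aaa#aaaa (head 1)
Step 50: [q3]aaaa#aaaa (head 0)
Step 51: [q3]□aaaa#aaaa (head -1)
Step 52: □[qA]aaaa#aaaa (head 0)
The machine is in qA, so it halts and accepts.

Final answer: Accept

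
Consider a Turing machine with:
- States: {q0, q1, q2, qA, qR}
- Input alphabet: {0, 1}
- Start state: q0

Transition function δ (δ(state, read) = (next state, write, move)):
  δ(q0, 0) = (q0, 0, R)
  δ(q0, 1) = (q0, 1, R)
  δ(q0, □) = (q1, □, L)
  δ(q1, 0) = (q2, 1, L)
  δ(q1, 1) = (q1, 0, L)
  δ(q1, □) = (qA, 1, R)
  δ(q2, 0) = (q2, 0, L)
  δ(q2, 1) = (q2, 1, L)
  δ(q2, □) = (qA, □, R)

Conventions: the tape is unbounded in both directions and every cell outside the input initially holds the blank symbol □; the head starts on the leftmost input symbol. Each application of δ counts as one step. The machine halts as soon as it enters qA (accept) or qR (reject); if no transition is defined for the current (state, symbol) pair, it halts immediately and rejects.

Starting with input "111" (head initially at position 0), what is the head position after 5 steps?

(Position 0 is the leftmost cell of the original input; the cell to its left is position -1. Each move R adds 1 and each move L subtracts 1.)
Step 0: [q0]111 (head at position 0)
Step 1: δ(q0, 1) = (q0, 1, R)  ⊢  1[q0]11 (head at position 1)
Step 2: δ(q0, 1) = (q0, 1, R)  ⊢  11[q0]1 (head at position 2)
Step 3: δ(q0, 1) = (q0, 1, R)  ⊢  111[q0]□ (head at position 3)
Step 4: δ(q0, □) = (q1, □, L)  ⊢  11[q1]1□ (head at position 2)
Step 5: δ(q1, 1) = (q1, 0, L)  ⊢  1[q1]10□ (head at position 1)
Head position after 5 steps: 1

Final answer: Position 1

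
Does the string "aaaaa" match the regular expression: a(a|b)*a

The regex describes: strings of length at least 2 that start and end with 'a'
Yes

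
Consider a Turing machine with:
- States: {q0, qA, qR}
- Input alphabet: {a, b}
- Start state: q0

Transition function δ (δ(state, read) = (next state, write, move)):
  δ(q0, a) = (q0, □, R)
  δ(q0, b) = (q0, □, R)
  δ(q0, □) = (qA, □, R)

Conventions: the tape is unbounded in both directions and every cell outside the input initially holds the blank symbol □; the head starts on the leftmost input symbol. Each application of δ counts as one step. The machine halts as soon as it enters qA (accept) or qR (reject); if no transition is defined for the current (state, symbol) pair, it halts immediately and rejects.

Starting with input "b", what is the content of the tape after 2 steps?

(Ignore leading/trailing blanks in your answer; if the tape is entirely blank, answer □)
Step 0: [q0]b (head at position 0)
Step 1: δ(q0, b) = (q0, □, R)  ⊢  □[q0]□ (head at position 1)
Step 2: δ(q0, □) = (qA, □, R)  ⊢  □□[qA]□ (head at position 2)
Tape after 2 steps (ignoring surrounding blanks): □

Final answer: Tape: □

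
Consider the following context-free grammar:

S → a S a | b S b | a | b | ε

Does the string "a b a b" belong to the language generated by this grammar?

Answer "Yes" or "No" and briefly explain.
Every production places the same symbol at both ends (or yields a single symbol / ε), so every derived string is a palindrome. a b a b reversed is b a b a ≠ a b a b, so it is not a palindrome and cannot be derived (already the first step fails: the string starts with a but ends with b, so neither S → a S a nor S → b S b fits).

Final answer: No - no valid derivation exists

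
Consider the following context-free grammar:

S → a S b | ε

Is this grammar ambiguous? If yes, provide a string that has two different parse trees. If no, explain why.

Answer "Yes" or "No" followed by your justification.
At every step exactly one production applies: if the remaining string to generate is non-empty it starts with a and ends with b, forcing S → a S b; if it is empty, S → ε is forced. Hence each string a^n b^n has exactly one derivation (S → a S b applied n times, then S → ε) and one parse tree.

Final answer: No - the grammar is unambiguous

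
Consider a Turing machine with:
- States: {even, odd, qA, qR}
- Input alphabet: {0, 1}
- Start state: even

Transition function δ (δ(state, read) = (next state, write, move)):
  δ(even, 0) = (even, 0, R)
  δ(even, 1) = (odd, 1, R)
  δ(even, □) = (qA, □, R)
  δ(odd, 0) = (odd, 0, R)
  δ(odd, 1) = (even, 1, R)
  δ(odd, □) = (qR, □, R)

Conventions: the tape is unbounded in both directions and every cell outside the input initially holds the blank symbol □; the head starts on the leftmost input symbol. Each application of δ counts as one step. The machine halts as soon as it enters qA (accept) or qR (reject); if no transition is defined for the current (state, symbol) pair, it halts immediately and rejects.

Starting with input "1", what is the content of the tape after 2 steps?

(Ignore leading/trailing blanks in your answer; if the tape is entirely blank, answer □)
Step 0: [even]1 (head at position 0)
Step 1: δ(even, 1) = (odd, 1, R)  ⊢  1[odd]□ (head at position 1)
Step 2: δ(odd, □) = (qR, □, R)  ⊢  1□[qR]□ (head at position 2)
Tape after 2 steps (ignoring surrounding blanks): 1

Final answer: Tape: 1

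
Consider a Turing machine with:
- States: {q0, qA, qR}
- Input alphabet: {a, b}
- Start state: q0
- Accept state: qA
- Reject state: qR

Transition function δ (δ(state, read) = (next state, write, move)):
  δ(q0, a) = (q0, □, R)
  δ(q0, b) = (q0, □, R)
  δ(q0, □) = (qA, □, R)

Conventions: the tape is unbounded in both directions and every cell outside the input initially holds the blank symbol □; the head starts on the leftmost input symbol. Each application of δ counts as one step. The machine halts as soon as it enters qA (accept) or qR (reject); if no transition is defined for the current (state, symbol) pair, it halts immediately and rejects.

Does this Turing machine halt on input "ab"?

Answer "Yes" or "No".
Step 0: [q0]ab (head at position 0)
Step 1: δ(q0, a) = (q0, □, R)  ⊢  □[q0]b (head at position 1)
Step 2: δ(q0, b) = (q0, □, R)  ⊢  □□[q0]□ (head at position 2)
Step 3: δ(q0, □) = (qA, □, R)  ⊢  □□□[qA]□ (head at position 3)
The machine is in qA, so it halts and accepts.
It halts after 3 steps.

Final answer: Yes - halts after 3 steps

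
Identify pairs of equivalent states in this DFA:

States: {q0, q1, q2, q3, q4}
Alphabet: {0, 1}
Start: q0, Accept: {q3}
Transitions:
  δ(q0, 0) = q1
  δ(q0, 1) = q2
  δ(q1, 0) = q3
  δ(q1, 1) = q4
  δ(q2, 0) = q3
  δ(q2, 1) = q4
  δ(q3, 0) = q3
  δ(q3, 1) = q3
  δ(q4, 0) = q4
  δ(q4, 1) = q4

Using the table-filling algorithm:
Round 0 – mark pairs where exactly one state is accepting: (q0,q3), (q1,q3), (q2,q3), (q3,q4)
Round 1 – newly marked: (q0,q1) [on 0: q1 vs q3, already marked]; (q0,q2) [on 0: q1 vs q3, already marked]; (q1,q4) [on 0: q3 vs q4, already marked]; (q2,q4) [on 0: q3 vs q4, already marked]
Round 2 – newly marked: (q0,q4) [on 0: q1 vs q4, already marked]
No further pairs can be marked.
(q1, q2) unmarked: δ(q1,0)=q3, δ(q2,0)=q3; δ(q1,1)=q4, δ(q2,1)=q4 → equivalent
Equivalent pairs: (q1, q2)

Final answer: Equivalent pairs: (q1, q2)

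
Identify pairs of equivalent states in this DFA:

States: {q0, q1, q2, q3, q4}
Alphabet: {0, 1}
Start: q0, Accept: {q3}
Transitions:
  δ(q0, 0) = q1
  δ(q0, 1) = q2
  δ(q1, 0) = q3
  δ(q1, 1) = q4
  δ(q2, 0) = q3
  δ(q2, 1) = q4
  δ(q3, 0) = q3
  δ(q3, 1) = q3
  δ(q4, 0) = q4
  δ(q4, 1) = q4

Using the table-filling algorithm:
Round 0 – mark pairs where exactly one state is accepting: (q0,q3), (q1,q3), (q2,q3), (q3,q4)
Round 1 – newly marked: (q0,q1) [on 0: q1 vs q3, already marked]; (q0,q2) [on 0: q1 vs q3, already marked]; (q1,q4) [on 0: q3 vs q4, already marked]; (q2,q4) [on 0: q3 vs q4, already marked]
Round 2 – newly marked: (q0,q4) [on 0: q1 vs q4, already marked]
No further pairs can be marked.
(q1, q2) unmarked: δ(q1,0)=q3, δ(q2,0)=q3; δ(q1,1)=q4, δ(q2,1)=q4 → equivalent
Equivalent pairs: (q1, q2)

Final answer: Equivalent pairs: (q1, q2)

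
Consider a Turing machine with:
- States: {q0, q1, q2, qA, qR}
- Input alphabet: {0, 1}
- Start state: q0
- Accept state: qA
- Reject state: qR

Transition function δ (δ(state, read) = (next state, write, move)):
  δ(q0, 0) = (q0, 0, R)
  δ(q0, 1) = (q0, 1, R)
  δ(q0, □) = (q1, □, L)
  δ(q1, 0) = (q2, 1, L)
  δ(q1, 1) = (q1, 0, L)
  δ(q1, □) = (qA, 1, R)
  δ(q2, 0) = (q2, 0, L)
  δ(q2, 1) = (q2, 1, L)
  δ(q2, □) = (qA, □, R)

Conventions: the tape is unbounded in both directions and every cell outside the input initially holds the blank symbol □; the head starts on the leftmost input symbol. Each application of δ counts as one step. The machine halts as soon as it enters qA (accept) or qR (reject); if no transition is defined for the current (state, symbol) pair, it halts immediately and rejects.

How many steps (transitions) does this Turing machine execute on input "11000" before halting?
Step 0: [q0]11000 (head at position 0)
Step 1: δ(q0, 1) = (q0, 1, R)  ⊢  1[q0]1000 (head at position 1)
Step 2: δ(q0, 1) = (q0, 1, R)  ⊢  11[q0]000 (head at position 2)
Step 3: δ(q0, 0) = (q0, 0, R)  ⊢  110[q0]00 (head at position 3)
Step 4: δ(q0, 0) = (q0, 0, R)  ⊢  1100[q0]0 (head at position 4)
Step 5: δ(q0, 0) = (q0, 0, R)  ⊢  11000[q0]□ (head at position 5)
Step 6: δ(q0, □) = (q1, □, L)  ⊢  1100[q1]0□ (head at position 4)
Step 7: δ(q1, 0) = (q2, 1, L)  ⊢  110[q2]01□ (head at position 3)
Step 8: δ(q2, 0) = (q2, 0, L)  ⊢  11[q2]001□ (head at position 2)
Step 9: δ(q2, 0) = (q2, 0, L)  ⊢  1[q2]1001□ (head at position 1)
Step 10: δ(q2, 1) = (q2, 1, L)  ⊢  [q2]11001□ (head at position 0)
Step 11: δ(q2, 1) = (q2, 1, L)  ⊢  [q2]□11001□ (head at position -1)
Step 12: δ(q2, □) = (qA, □, R)  ⊢  □[qA]11001□ (head at position 0)
The machine is in qA, so it halts and accepts.
Number of transitions executed: 12.

Final answer: 12 steps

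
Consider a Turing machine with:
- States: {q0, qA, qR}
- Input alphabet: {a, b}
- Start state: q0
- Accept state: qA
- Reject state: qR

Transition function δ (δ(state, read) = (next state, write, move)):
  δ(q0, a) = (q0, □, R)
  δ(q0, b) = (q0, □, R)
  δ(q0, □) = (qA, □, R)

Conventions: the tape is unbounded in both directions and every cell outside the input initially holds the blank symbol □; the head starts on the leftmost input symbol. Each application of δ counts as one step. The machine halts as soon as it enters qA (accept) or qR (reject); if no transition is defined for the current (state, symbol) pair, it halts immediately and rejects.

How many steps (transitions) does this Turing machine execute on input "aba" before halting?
Step 0: [q0]aba (head at position 0)
Step 1: δ(q0, a) = (q0, □, R)  ⊢  □[q0]ba (head at position 1)
Step 2: δ(q0, b) = (q0, □, R)  ⊢  □□[q0]a (head at position 2)
Step 3: δ(q0, a) = (q0, □, R)  ⊢  □□□[q0]□ (head at position 3)
Step 4: δ(q0, □) = (qA, □, R)  ⊢  □□□□[qA]□ (head at position 4)
The machine is in qA, so it halts and accepts.
Number of transitions executed: 4.

Final answer: 4 steps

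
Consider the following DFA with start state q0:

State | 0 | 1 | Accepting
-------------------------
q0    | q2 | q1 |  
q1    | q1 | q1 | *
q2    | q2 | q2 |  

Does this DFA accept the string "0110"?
Start in q0.
Read '0': q0 → q2
Read '1': q2 → q2
Read '1': q2 → q2
Read '0': q2 → q2
Final state q2 is not accepting, so the string is rejected.

Final answer: No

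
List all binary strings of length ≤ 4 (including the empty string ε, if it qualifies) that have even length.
Checking every binary string of length 0 to 4:
  Length 0: accepted: ε | rejected: (none)
  Length 1: accepted: (none) | rejected: 0, 1
  Length 2: accepted: 00, 01, 10, 11 | rejected: (none)
  Length 3: accepted: (none) | rejected: 000, 001, 010, 011, 100, 101, 110, 111
  Length 4: accepted: 0000, 0001, 0010, 0011, 0100, 0101, 0110, 0111, 1000, 1001, 1010, 1011, 1100, 1101, 1110, 1111 | rejected: (none)
Total: 21 string(s).

Final answer: ε, 00, 01, 10, 11, 0000, 0001, 0010, 0011, 0100, 0101, 0110, 0111, 1000, 1001, 1010, 1011, 1100, 1101, 1110, 1111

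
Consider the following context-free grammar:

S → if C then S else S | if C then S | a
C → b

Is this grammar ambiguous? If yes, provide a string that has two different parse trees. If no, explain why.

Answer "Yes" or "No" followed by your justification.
The 'dangling else' can attach to either if. Two leftmost derivations of  if b then if b then a else a:
  (1) S ⇒ if C then S else S ⇒ if b then S else S ⇒ if b then if C then S else S ⇒ if b then if b then S else S ⇒ if b then if b then a else S ⇒ if b then if b then a else a   (else belongs to the outer if)
  (2) S ⇒ if C then S ⇒ if b then S ⇒ if b then if C then S else S ⇒ if b then if b then S else S ⇒ if b then if b then a else S ⇒ if b then if b then a else a   (else belongs to the inner if)
Two distinct parse trees for the same string, so the grammar is ambiguous.

Final answer: Yes - the string 'if b then if b then a else a' has two distinct leftmost derivations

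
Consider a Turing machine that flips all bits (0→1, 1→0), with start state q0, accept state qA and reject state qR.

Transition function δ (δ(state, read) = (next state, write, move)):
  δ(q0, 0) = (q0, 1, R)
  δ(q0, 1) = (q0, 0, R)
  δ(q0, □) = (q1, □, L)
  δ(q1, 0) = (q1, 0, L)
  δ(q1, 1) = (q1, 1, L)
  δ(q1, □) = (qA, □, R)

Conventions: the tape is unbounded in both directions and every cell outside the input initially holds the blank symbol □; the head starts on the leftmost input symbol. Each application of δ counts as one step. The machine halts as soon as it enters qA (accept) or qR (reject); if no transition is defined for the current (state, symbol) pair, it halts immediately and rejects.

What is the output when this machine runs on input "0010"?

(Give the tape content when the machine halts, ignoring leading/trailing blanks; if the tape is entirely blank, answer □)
Step 0: [q0]0010 (head at position 0)
Step 1: δ(q0, 0) = (q0, 1, R)  ⊢  1[q0]010 (head at position 1)
Step 2: δ(q0, 0) = (q0, 1, R)  ⊢  11[q0]10 (head at position 2)
Step 3: δ(q0, 1) = (q0, 0, R)  ⊢  110[q0]0 (head at position 3)
Step 4: δ(q0, 0) = (q0, 1, R)  ⊢  1101[q0]□ (head at position 4)
Step 5: δ(q0, □) = (q1, □, L)  ⊢  110[q1]1□ (head at position 3)
Step 6: δ(q1, 1) = (q1, 1, L)  ⊢  11[q1]01□ (head at position 2)
Step 7: δ(q1, 0) = (q1, 0, L)  ⊢  1[q1]101□ (head at position 1)
Step 8: δ(q1, 1) = (q1, 1, L)  ⊢  [q1]1101□ (head at position 0)
Step 9: δ(q1, 1) = (q1, 1, L)  ⊢  [q1]□1101□ (head at position -1)
Step 10: δ(q1, □) = (qA, □, R)  ⊢  □[qA]1101□ (head at position 0)
The machine is in qA, so it halts and accepts.
Tape content when halted (ignoring surrounding blanks): 1101

Final answer: Output: 1101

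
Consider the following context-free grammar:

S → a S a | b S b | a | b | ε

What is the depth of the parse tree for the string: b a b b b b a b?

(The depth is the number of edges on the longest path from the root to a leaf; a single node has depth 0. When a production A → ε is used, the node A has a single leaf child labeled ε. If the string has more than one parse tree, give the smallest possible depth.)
The string has even length 8, so its (unique) parse tree peels off matching outer symbols: S → b S b, S → a S a, S → b S b, S → b S b, and finally S → ε for the empty middle.
The S nodes are at depths 0..4; the ε leaf under the innermost S is at depth 5 (terminal leaves are at depths 1..4).
Depth = 5.

Final answer: 5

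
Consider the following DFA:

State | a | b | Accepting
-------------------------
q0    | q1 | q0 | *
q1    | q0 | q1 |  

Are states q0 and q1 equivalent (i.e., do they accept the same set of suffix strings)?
Try the suffix ε (the empty string).
From q0: q0 — accepting.
From q1: q1 — not accepting.
The two states disagree on this suffix, so they are not equivalent.

Final answer: No. Distinguishing string: ε (the empty string) - accepted from q0 but not from q1.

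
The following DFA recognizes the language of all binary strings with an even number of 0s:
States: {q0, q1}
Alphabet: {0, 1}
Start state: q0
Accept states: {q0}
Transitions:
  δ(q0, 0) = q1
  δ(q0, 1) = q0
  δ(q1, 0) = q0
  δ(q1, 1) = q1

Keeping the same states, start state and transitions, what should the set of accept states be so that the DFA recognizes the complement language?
The DFA is complete (every state has a transition on every symbol), so the complement
is recognized by the same DFA with accepting and non-accepting states swapped.
Original accept states: {q0}
Complement accept states = All states - Original accept states
= {q0, q1} - {q0}
= {q1}
Complement language: strings with an ODD number of 0s

Final answer: {q1}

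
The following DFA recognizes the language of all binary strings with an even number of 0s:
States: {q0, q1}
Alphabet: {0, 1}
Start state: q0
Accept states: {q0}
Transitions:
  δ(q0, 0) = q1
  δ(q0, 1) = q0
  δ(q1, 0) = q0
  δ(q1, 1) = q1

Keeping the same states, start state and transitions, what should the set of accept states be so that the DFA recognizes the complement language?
The DFA is complete (every state has a transition on every symbol), so the complement
is recognized by the same DFA with accepting and non-accepting states swapped.
Original accept states: {q0}
Complement accept states = All states - Original accept states
= {q0, q1} - {q0}
= {q1}
Complement language: strings with an ODD number of 0s

Final answer: {q1}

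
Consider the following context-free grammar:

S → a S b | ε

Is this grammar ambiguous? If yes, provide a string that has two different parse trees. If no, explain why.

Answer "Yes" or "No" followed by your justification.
At every step exactly one production applies: if the remaining string to generate is non-empty it starts with a and ends with b, forcing S → a S b; if it is empty, S → ε is forced. Hence each string a^n b^n has exactly one derivation (S → a S b applied n times, then S → ε) and one parse tree.

Final answer: No - the grammar is unambiguous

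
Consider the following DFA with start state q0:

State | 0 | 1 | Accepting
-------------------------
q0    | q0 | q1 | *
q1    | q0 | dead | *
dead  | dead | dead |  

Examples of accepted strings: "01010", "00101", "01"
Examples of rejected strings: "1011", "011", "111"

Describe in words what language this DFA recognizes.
binary strings with no two consecutive 1s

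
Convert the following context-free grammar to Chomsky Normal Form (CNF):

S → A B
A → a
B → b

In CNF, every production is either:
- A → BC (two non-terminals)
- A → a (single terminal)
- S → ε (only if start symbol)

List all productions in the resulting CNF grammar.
The grammar has no ε-productions or unit productions to eliminate.
S → A B is already in CNF (two non-terminals) – keep it.
A → a is already in CNF (single terminal) – keep it.
B → b is already in CNF (single terminal) – keep it.
Resulting CNF grammar (3 productions): A → a; B → b; S → A B

Final answer: A → a; B → b; S → A B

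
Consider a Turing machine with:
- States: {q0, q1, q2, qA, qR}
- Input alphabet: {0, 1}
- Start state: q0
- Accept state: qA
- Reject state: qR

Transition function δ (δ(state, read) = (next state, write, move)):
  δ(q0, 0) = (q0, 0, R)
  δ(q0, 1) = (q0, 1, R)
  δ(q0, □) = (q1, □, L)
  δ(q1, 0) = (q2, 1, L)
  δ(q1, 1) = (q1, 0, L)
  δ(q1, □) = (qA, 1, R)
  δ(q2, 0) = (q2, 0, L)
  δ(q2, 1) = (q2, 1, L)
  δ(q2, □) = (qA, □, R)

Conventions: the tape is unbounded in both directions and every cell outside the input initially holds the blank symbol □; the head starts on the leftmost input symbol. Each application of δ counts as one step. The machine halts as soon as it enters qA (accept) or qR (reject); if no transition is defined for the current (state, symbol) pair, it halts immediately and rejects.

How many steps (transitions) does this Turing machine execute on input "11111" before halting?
Step 0: [q0]11111 (head at position 0)
Step 1: δ(q0, 1) = (q0, 1, R)  ⊢  1[q0]1111 (head at position 1)
Step 2: δ(q0, 1) = (q0, 1, R)  ⊢  11[q0]111 (head at position 2)
Step 3: δ(q0, 1) = (q0, 1, R)  ⊢  111[q0]11 (head at position 3)
Step 4: δ(q0, 1) = (q0, 1, R)  ⊢  1111[q0]1 (head at position 4)
Step 5: δ(q0, 1) = (q0, 1, R)  ⊢  11111[q0]□ (head at position 5)
Step 6: δ(q0, □) = (q1, □, L)  ⊢  1111[q1]1□ (head at position 4)
Step 7: δ(q1, 1) = (q1, 0, L)  ⊢  111[q1]10□ (head at position 3)
Step 8: δ(q1, 1) = (q1, 0, L)  ⊢  11[q1]100□ (head at position 2)
Step 9: δ(q1, 1) = (q1, 0, L)  ⊢  1[q1]1000□ (head at position 1)
Step 10: δ(q1, 1) = (q1, 0, L)  ⊢  [q1]10000□ (head at position 0)
Step 11: δ(q1, 1) = (q1, 0, L)  ⊢  [q1]□00000□ (head at position -1)
Step 12: δ(q1, □) = (qA, 1, R)  ⊢  1[qA]00000□ (head at position 0)
The machine is in qA, so it halts and accepts.
Number of transitions executed: 12.

Final answer: 12 steps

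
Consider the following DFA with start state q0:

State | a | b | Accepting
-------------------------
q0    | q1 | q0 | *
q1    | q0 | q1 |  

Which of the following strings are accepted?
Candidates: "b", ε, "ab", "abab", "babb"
"b": q0 → q0; q0 is accepting → accepted
ε: q0; q0 is accepting → accepted
"ab": q0 → q1 → q1; q1 is not accepting → rejected
"abab": q0 → q1 → q1 → q0 → q0; q0 is accepting → accepted
"babb": q0 → q0 → q1 → q1 → q1; q1 is not accepting → rejected

Final answer: "b", ε, "abab"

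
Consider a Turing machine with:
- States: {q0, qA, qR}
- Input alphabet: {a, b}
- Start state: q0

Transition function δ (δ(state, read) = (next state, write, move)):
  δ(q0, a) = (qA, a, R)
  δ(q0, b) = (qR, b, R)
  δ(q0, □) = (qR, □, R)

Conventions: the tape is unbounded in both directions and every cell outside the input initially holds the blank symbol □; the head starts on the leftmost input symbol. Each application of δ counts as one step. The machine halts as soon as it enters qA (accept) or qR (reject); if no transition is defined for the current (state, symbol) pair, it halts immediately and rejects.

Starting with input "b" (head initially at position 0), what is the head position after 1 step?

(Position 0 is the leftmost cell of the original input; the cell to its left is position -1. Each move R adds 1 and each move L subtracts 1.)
Step 0: [q0]b (head at position 0)
Step 1: δ(q0, b) = (qR, b, R)  ⊢  b[qR]□ (head at position 1)
Head position after 1 step: 1

Final answer: Position 1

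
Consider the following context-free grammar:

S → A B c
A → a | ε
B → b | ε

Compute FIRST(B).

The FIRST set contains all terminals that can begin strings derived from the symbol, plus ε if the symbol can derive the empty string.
B → b contributes b; B → ε makes B nullable, contributing ε. FIRST(B) = {b, ε}.

Final answer: {b, ε}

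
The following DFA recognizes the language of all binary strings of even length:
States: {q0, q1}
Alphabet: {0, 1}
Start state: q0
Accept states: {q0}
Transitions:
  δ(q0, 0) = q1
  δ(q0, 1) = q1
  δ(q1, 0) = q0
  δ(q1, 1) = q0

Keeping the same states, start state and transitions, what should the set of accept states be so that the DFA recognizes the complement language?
The DFA is complete (every state has a transition on every symbol), so the complement
is recognized by the same DFA with accepting and non-accepting states swapped.
Original accept states: {q0}
Complement accept states = All states - Original accept states
= {q0, q1} - {q0}
= {q1}
Complement language: strings of ODD length

Final answer: {q1}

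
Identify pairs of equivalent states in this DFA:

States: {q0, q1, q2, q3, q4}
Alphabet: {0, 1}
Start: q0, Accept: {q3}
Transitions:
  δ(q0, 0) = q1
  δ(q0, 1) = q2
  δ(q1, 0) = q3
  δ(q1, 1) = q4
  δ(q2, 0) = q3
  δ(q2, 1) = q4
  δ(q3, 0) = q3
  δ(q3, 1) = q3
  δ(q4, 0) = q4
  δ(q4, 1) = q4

Using the table-filling algorithm:
Round 0 – mark pairs where exactly one state is accepting: (q0,q3), (q1,q3), (q2,q3), (q3,q4)
Round 1 – newly marked: (q0,q1) [on 0: q1 vs q3, already marked]; (q0,q2) [on 0: q1 vs q3, already marked]; (q1,q4) [on 0: q3 vs q4, already marked]; (q2,q4) [on 0: q3 vs q4, already marked]
Round 2 – newly marked: (q0,q4) [on 0: q1 vs q4, already marked]
No further pairs can be marked.
(q1, q2) unmarked: δ(q1,0)=q3, δ(q2,0)=q3; δ(q1,1)=q4, δ(q2,1)=q4 → equivalent
Equivalent pairs: (q1, q2)

Final answer: Equivalent pairs: (q1, q2)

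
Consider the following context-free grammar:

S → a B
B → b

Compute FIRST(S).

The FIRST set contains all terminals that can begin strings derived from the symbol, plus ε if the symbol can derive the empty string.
S has the single production S → a B, whose right-hand side begins with the terminal a. So FIRST(S) = {a}.

Final answer: {a}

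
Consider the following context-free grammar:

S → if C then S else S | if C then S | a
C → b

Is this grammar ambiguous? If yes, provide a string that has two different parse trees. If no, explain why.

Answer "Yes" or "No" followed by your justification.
The 'dangling else' can attach to either if. Two leftmost derivations of  if b then if b then a else a:
  (1) S ⇒ if C then S else S ⇒ if b then S else S ⇒ if b then if C then S else S ⇒ if b then if b then S else S ⇒ if b then if b then a else S ⇒ if b then if b then a else a   (else belongs to the outer if)
  (2) S ⇒ if C then S ⇒ if b then S ⇒ if b then if C then S else S ⇒ if b then if b then S else S ⇒ if b then if b then a else S ⇒ if b then if b then a else a   (else belongs to the inner if)
Two distinct parse trees for the same string, so the grammar is ambiguous.

Final answer: Yes - the string 'if b then if b then a else a' has two distinct leftmost derivations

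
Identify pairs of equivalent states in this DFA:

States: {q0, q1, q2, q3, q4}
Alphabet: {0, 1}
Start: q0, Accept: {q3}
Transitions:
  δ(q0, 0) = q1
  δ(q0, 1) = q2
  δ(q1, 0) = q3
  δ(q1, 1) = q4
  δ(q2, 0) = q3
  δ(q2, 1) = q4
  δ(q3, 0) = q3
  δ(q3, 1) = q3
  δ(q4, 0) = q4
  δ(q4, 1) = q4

Using the table-filling algorithm:
Round 0 – mark pairs where exactly one state is accepting: (q0,q3), (q1,q3), (q2,q3), (q3,q4)
Round 1 – newly marked: (q0,q1) [on 0: q1 vs q3, already marked]; (q0,q2) [on 0: q1 vs q3, already marked]; (q1,q4) [on 0: q3 vs q4, already marked]; (q2,q4) [on 0: q3 vs q4, already marked]
Round 2 – newly marked: (q0,q4) [on 0: q1 vs q4, already marked]
No further pairs can be marked.
(q1, q2) unmarked: δ(q1,0)=q3, δ(q2,0)=q3; δ(q1,1)=q4, δ(q2,1)=q4 → equivalent
Equivalent pairs: (q1, q2)

Final answer: Equivalent pairs: (q1, q2)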